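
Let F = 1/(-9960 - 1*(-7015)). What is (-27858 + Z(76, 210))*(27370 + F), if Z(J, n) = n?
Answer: -2228557335552/2945 ≈ -7.5673e+8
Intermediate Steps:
F = -1/2945 (F = 1/(-9960 + 7015) = 1/(-2945) = -1/2945 ≈ -0.00033956)
(-27858 + Z(76, 210))*(27370 + F) = (-27858 + 210)*(27370 - 1/2945) = -27648*80604649/2945 = -2228557335552/2945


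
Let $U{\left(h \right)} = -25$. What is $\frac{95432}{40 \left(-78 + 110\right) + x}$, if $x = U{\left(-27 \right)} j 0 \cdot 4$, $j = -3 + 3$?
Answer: $\frac{11929}{160} \approx 74.556$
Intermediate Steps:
$j = 0$
$x = 0$ ($x = - 25 \cdot 0 \cdot 0 \cdot 4 = - 25 \cdot 0 \cdot 4 = \left(-25\right) 0 = 0$)
$\frac{95432}{40 \left(-78 + 110\right) + x} = \frac{95432}{40 \left(-78 + 110\right) + 0} = \frac{95432}{40 \cdot 32 + 0} = \frac{95432}{1280 + 0} = \frac{95432}{1280} = 95432 \cdot \frac{1}{1280} = \frac{11929}{160}$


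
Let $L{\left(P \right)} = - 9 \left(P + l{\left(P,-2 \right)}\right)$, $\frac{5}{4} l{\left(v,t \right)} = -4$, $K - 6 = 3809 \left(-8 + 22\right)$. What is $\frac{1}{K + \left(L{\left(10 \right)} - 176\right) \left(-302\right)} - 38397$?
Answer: $- \frac{23991674299}{624832} \approx -38397.0$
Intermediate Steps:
$K = 53332$ ($K = 6 + 3809 \left(-8 + 22\right) = 6 + 3809 \cdot 14 = 6 + 53326 = 53332$)
$l{\left(v,t \right)} = - \frac{16}{5}$ ($l{\left(v,t \right)} = \frac{4}{5} \left(-4\right) = - \frac{16}{5}$)
$L{\left(P \right)} = \frac{144}{5} - 9 P$ ($L{\left(P \right)} = - 9 \left(P - \frac{16}{5}\right) = - 9 \left(- \frac{16}{5} + P\right) = \frac{144}{5} - 9 P$)
$\frac{1}{K + \left(L{\left(10 \right)} - 176\right) \left(-302\right)} - 38397 = \frac{1}{53332 + \left(\left(\frac{144}{5} - 90\right) - 176\right) \left(-302\right)} - 38397 = \frac{1}{53332 + \left(- \frac{306}{5} - 176\right) \left(-302\right)} - 38397 = \frac{1}{53332 - - \frac{358172}{5}} - 38397 = \frac{1}{53332 + \frac{358172}{5}} - 38397 = \frac{1}{\frac{624832}{5}} - 38397 = \frac{5}{624832} - 38397 = - \frac{23991674299}{624832}$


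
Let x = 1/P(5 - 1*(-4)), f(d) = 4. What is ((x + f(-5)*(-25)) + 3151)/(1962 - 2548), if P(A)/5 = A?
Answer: -68648/13185 ≈ -5.2065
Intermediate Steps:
P(A) = 5*A
x = 1/45 (x = 1/(5*(5 - 1*(-4))) = 1/(5*(5 + 4)) = 1/(5*9) = 1/45 ≈ 0.022222)
((x + f(-5)*(-25)) + 3151)/(1962 - 2548) = ((1/45 + 4*(-25)) + 3151)/(1962 - 2548) = ((1/45 - 100) + 3151)/(-586) = (-4499/45 + 3151)*(-1/586) = (137296/45)*(-1/586) = -68648/13185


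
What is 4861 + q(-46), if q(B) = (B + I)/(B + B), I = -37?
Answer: 447295/92 ≈ 4861.9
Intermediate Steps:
q(B) = (-37 + B)/(2*B) (q(B) = (B - 37)/(B + B) = (-37 + B)/((2*B)) = (-37 + B)*(1/(2*B)) = (-37 + B)/(2*B))
4861 + q(-46) = 4861 + (1/2)*(-37 - 46)/(-46) = 4861 + (1/2)*(-1/46)*(-83) = 4861 + 83/92 = 447295/92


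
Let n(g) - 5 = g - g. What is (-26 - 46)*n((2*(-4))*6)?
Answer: -360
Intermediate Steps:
n(g) = 5 (n(g) = 5 + (g - g) = 5 + 0 = 5)
(-26 - 46)*n((2*(-4))*6) = (-26 - 46)*5 = -72*5 = -360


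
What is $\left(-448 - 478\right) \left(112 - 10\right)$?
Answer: $-94452$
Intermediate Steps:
$\left(-448 - 478\right) \left(112 - 10\right) = \left(-926\right) 102 = -94452$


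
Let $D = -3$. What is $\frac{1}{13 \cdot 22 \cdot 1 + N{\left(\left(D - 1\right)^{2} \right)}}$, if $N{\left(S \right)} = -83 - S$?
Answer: $\frac{1}{187} \approx 0.0053476$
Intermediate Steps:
$\frac{1}{13 \cdot 22 \cdot 1 + N{\left(\left(D - 1\right)^{2} \right)}} = \frac{1}{13 \cdot 22 \cdot 1 - \left(83 + \left(-3 - 1\right)^{2}\right)} = \frac{1}{286 \cdot 1 - 99} = \frac{1}{286 - 99} = \frac{1}{187}$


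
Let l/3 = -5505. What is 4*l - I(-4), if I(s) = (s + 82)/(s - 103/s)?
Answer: -1915844/29 ≈ -66064.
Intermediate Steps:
l = -16515 (l = 3*(-5505) = -16515)
I(s) = (82 + s)/(s - 103/s)
4*l - I(-4) = 4*(-16515) - (-4)*(82 - 4)/(-103 + (-4)**2) = -66060 - (-4)*78/(-103 + 16) = -66060 - (-4)*78/(-87) = -66060 - (-4)*(-1)*78/87 = -66060 - 1*104/29 = -66060 - 104/29 = -1915844/29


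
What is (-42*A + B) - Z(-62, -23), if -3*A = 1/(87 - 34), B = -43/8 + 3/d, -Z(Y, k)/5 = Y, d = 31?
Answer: -4140545/13144 ≈ -315.01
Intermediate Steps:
Z(Y, k) = -5*Y
B = -1309/248 (B = -43/8 + 3/31 = -1309/248 ≈ -5.2782)
A = -1/159 (A = -1/(3*(87 - 34)) = -1/3/53 = -1/3*1/53 = -1/159 ≈ -0.0062893)
(-42*A + B) - Z(-62, -23) = (-42*(-1/159) - 1309/248) - (-5)*(-62) = (14/53 - 1309/248) - 1*310 = -65905/13144 - 310 = -4140545/13144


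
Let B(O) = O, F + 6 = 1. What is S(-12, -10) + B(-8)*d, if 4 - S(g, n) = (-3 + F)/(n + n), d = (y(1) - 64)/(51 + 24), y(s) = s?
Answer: 258/25 ≈ 10.320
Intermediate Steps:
F = -5 (F = -6 + 1 = -5)
d = -21/25 (d = (1 - 64)/(51 + 24) = -63/75 = -63*1/75 = -21/25 ≈ -0.84000)
S(g, n) = 4 + 4/n (S(g, n) = 4 - (-3 - 5)/(n + n) = 4 - (-8)/(2*n) = 4 - (-8)*1/(2*n) = 4 - (-4)/n = 4 + 4/n)
S(-12, -10) + B(-8)*d = (4 + 4/(-10)) - 8*(-21/25) = (4 + 4*(-1/10)) + 168/25 = (4 - 2/5) + 168/25 = 18/5 + 168/25 = 258/25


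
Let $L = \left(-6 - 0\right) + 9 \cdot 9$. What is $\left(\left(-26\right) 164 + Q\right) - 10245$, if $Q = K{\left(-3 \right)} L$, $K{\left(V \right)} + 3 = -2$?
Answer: $-14884$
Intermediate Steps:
$L = 75$ ($L = \left(-6 + 0\right) + 81 = -6 + 81 = 75$)
$K{\left(V \right)} = -5$ ($K{\left(V \right)} = -3 - 2 = -5$)
$Q = -375$ ($Q = \left(-5\right) 75 = -375$)
$\left(\left(-26\right) 164 + Q\right) - 10245 = \left(\left(-26\right) 164 - 375\right) - 10245 = \left(-4264 - 375\right) - 10245 = -4639 - 10245 = -14884$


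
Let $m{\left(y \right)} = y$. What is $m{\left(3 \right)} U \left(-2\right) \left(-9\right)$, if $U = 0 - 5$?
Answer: $-270$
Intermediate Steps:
$U = -5$
$m{\left(3 \right)} U \left(-2\right) \left(-9\right) = 3 \left(-5\right) \left(-2\right) \left(-9\right) = \left(-15\right) \left(-2\right) \left(-9\right) = 30 \left(-9\right) = -270$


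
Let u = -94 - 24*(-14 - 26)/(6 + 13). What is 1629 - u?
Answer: 31777/19 ≈ 1672.5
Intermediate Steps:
u = -826/19 (u = -94 - (-960)/19 = -94 - 24*(-40/19) = -94 + 960/19 = -826/19 ≈ -43.474)
1629 - u = 1629 - 1*(-826/19) = 1629 + 826/19 = 31777/19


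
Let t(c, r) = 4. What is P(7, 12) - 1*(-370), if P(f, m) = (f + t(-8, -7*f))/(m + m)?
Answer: 8891/24 ≈ 370.46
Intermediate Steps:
P(f, m) = (4 + f)/(2*m) (P(f, m) = (f + 4)/(m + m) = (4 + f)/((2*m)) = (4 + f)*(1/(2*m)) = (4 + f)/(2*m))
P(7, 12) - 1*(-370) = (1/2)*(4 + 7)/12 - 1*(-370) = (1/2)*(1/12)*11 + 370 = 11/24 + 370 = 8891/24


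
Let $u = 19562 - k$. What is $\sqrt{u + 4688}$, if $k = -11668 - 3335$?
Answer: $\sqrt{39253} \approx 198.12$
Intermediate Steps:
$k = -15003$ ($k = -11668 - 3335 = -15003$)
$u = 34565$ ($u = 19562 - -15003 = 19562 + 15003 = 34565$)
$\sqrt{u + 4688} = \sqrt{34565 + 4688} = \sqrt{39253}$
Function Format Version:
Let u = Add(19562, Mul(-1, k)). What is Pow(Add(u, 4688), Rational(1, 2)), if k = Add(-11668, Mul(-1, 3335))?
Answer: Pow(39253, Rational(1, 2)) ≈ 198.12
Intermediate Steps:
k = -15003 (k = Add(-11668, -3335) = -15003)
u = 34565 (u = Add(19562, Mul(-1, -15003)) = Add(19562, 15003) = 34565)
Pow(Add(u, 4688), Rational(1, 2)) = Pow(Add(34565, 4688), Rational(1, 2)) = Pow(39253, Rational(1, 2))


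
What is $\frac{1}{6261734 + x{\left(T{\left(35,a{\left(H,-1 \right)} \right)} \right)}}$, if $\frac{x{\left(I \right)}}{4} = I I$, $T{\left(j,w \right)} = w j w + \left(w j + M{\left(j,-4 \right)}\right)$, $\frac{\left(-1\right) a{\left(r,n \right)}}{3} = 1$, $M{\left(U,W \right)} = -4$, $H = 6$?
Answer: $\frac{1}{6431478} \approx 1.5549 \cdot 10^{-7}$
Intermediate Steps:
$a{\left(r,n \right)} = -3$ ($a{\left(r,n \right)} = \left(-3\right) 1 = -3$)
$T{\left(j,w \right)} = -4 + j w + j w^{2}$ ($T{\left(j,w \right)} = w j w + \left(w j - 4\right) = j w w + \left(j w - 4\right) = j w^{2} + \left(-4 + j w\right) = -4 + j w + j w^{2}$)
$x{\left(I \right)} = 4 I^{2}$ ($x{\left(I \right)} = 4 I I = 4 I^{2}$)
$\frac{1}{6261734 + x{\left(T{\left(35,a{\left(H,-1 \right)} \right)} \right)}} = \frac{1}{6261734 + 4 \left(-4 + 35 \left(-3\right) + 35 \left(-3\right)^{2}\right)^{2}} = \frac{1}{6261734 + 4 \left(-4 - 105 + 35 \cdot 9\right)^{2}} = \frac{1}{6261734 + 4 \left(-4 - 105 + 315\right)^{2}} = \frac{1}{6261734 + 4 \cdot 206^{2}} = \frac{1}{6261734 + 4 \cdot 42436} = \frac{1}{6261734 + 169744} = \frac{1}{6431478}$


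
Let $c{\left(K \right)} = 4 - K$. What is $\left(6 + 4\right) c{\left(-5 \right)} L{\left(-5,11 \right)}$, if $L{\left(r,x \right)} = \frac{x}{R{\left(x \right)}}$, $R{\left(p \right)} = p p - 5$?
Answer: $\frac{495}{58} \approx 8.5345$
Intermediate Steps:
$R{\left(p \right)} = -5 + p^{2}$ ($R{\left(p \right)} = p^{2} - 5 = -5 + p^{2}$)
$L{\left(r,x \right)} = \frac{x}{-5 + x^{2}}$
$\left(6 + 4\right) c{\left(-5 \right)} L{\left(-5,11 \right)} = \left(6 + 4\right) \left(4 - -5\right) \frac{11}{-5 + 11^{2}} = 10 \left(4 + 5\right) \frac{11}{-5 + 121} = 10 \cdot 9 \cdot \frac{11}{116} = 90 \cdot 11 \cdot \frac{1}{116} = 90 \cdot \frac{11}{116} = \frac{495}{58}$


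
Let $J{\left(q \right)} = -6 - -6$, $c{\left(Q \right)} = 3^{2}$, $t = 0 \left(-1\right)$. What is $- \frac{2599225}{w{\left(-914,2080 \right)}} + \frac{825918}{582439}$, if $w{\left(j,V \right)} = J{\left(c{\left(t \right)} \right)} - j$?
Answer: $- \frac{1513135120723}{532349246} \approx -2842.4$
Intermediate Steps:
$t = 0$
$c{\left(Q \right)} = 9$
$J{\left(q \right)} = 0$ ($J{\left(q \right)} = -6 + 6 = 0$)
$w{\left(j,V \right)} = - j$ ($w{\left(j,V \right)} = 0 - j = - j$)
$- \frac{2599225}{w{\left(-914,2080 \right)}} + \frac{825918}{582439} = - \frac{2599225}{\left(-1\right) \left(-914\right)} + \frac{825918}{582439} = - \frac{2599225}{914} + 825918 \cdot \frac{1}{582439} = \left(-2599225\right) \frac{1}{914} + \frac{825918}{582439} = - \frac{2599225}{914} + \frac{825918}{582439} = - \frac{1513135120723}{532349246}$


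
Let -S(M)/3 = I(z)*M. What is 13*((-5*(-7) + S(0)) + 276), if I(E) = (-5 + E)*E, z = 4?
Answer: 4043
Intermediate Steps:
I(E) = E*(-5 + E)
S(M) = 12*M (S(M) = -3*4*(-5 + 4)*M = -3*4*(-1)*M = -(-12)*M = 12*M)
13*((-5*(-7) + S(0)) + 276) = 13*((-5*(-7) + 12*0) + 276) = 13*((35 + 0) + 276) = 13*(35 + 276) = 13*311 = 4043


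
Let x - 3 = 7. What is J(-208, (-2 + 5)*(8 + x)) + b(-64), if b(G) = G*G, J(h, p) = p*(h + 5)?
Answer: -6866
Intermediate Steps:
x = 10 (x = 3 + 7 = 10)
J(h, p) = p*(5 + h)
b(G) = G²
J(-208, (-2 + 5)*(8 + x)) + b(-64) = ((-2 + 5)*(8 + 10))*(5 - 208) + (-64)² = (3*18)*(-203) + 4096 = 54*(-203) + 4096 = -10962 + 4096 = -6866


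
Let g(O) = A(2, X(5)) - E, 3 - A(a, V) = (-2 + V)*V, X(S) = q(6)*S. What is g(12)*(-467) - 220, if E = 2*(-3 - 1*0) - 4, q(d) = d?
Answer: 385989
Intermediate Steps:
X(S) = 6*S
A(a, V) = 3 - V*(-2 + V) (A(a, V) = 3 - (-2 + V)*V = 3 - V*(-2 + V))
E = -10 (E = 2*(-3 + 0) - 4 = 2*(-3) - 4 = -6 - 4 = -10)
g(O) = -827 (g(O) = (3 - (6*5)² + 2*(6*5)) - 1*(-10) = (3 - 1*30² + 2*30) + 10 = (3 - 1*900 + 60) + 10 = (3 - 900 + 60) + 10 = -837 + 10 = -827)
g(12)*(-467) - 220 = -827*(-467) - 220 = 386209 - 220 = 385989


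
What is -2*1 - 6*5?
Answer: -32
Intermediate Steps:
-2*1 - 6*5 = -2 - 30 = -32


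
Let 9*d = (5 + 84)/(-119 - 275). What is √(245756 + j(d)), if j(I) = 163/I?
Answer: √1895191454/89 ≈ 489.14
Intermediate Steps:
d = -89/3546 (d = ((5 + 84)/(-119 - 275))/9 = (89/(-394))/9 = (89*(-1/394))/9 = (⅑)*(-89/394) = -89/3546 ≈ -0.025099)
√(245756 + j(d)) = √(245756 + 163/(-89/3546)) = √(245756 + 163*(-3546/89)) = √(245756 - 577998/89) = √(21294286/89) = √1895191454/89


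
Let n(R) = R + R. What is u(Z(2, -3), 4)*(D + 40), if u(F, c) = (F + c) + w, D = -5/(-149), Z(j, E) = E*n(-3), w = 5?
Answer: 161055/149 ≈ 1080.9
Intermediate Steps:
n(R) = 2*R
Z(j, E) = -6*E (Z(j, E) = E*(2*(-3)) = E*(-6) = -6*E)
D = 5/149 (D = -5*(-1/149) = 5/149 ≈ 0.033557)
u(F, c) = 5 + F + c (u(F, c) = (F + c) + 5 = 5 + F + c)
u(Z(2, -3), 4)*(D + 40) = (5 - 6*(-3) + 4)*(5/149 + 40) = (5 + 18 + 4)*(5965/149) = 27*(5965/149) = 161055/149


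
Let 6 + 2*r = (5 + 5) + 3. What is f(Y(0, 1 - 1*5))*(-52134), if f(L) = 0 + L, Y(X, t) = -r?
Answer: 182469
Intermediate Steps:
r = 7/2 (r = -3 + ((5 + 5) + 3)/2 = -3 + (10 + 3)/2 = -3 + (1/2)*13 = -3 + 13/2 = 7/2 ≈ 3.5000)
Y(X, t) = -7/2 (Y(X, t) = -1*7/2 = -7/2)
f(L) = L
f(Y(0, 1 - 1*5))*(-52134) = -7/2*(-52134) = 182469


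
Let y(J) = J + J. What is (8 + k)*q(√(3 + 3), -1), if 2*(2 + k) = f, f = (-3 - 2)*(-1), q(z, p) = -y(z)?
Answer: -17*√6 ≈ -41.641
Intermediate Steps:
y(J) = 2*J
q(z, p) = -2*z
f = 5 (f = -5*(-1) = 5)
k = ½ (k = -2 + (½)*5 = -2 + 5/2 = ½ ≈ 0.50000)
(8 + k)*q(√(3 + 3), -1) = (8 + ½)*(-2*√(3 + 3)) = 17*(-2*√6)/2 = -17*√6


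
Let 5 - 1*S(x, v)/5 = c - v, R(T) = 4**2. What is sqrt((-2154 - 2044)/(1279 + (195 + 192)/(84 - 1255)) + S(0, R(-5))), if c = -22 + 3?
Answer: sqrt(110258503001131)/748661 ≈ 14.026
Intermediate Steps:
R(T) = 16
c = -19
S(x, v) = 120 + 5*v (S(x, v) = 25 - 5*(-19 - v) = 25 + (95 + 5*v) = 120 + 5*v)
sqrt((-2154 - 2044)/(1279 + (195 + 192)/(84 - 1255)) + S(0, R(-5))) = sqrt((-2154 - 2044)/(1279 + (195 + 192)/(84 - 1255)) + (120 + 5*16)) = sqrt(-4198/(1279 + 387/(-1171)) + (120 + 80)) = sqrt(-4198/(1279 + 387*(-1/1171)) + 200) = sqrt(-4198/(1279 - 387/1171) + 200) = sqrt(-4198/1497322/1171 + 200) = sqrt(-4198*1171/1497322 + 200) = sqrt(-2457929/748661 + 200) = sqrt(147274271/748661) = sqrt(110258503001131)/748661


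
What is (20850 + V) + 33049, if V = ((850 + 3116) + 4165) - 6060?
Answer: 55970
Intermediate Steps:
V = 2071 (V = (3966 + 4165) - 6060 = 8131 - 6060 = 2071)
(20850 + V) + 33049 = (20850 + 2071) + 33049 = 22921 + 33049 = 55970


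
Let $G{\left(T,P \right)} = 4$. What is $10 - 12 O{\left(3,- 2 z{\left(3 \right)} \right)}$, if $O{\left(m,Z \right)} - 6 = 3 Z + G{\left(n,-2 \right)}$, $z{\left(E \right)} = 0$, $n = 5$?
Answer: $-110$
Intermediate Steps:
$O{\left(m,Z \right)} = 10 + 3 Z$ ($O{\left(m,Z \right)} = 6 + \left(3 Z + 4\right) = 6 + \left(4 + 3 Z\right) = 10 + 3 Z$)
$10 - 12 O{\left(3,- 2 z{\left(3 \right)} \right)} = 10 - 12 \left(10 + 3 \left(\left(-2\right) 0\right)\right) = 10 - 12 \left(10 + 3 \cdot 0\right) = 10 - 12 \left(10 + 0\right) = 10 - 120 = -110$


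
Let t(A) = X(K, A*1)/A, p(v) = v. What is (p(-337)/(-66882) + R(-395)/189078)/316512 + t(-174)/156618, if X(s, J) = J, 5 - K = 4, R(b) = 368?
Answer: 5312722412003/829201940567009856 ≈ 6.4070e-6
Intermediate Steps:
K = 1 (K = 5 - 1*4 = 5 - 4 = 1)
t(A) = 1 (t(A) = (A*1)/A = A/A = 1)
(p(-337)/(-66882) + R(-395)/189078)/316512 + t(-174)/156618 = (-337/(-66882) + 368/189078)/316512 + 1/156618 = (-337*(-1/66882) + 368*(1/189078))*(1/316512) + 1*(1/156618) = (337/66882 + 184/94539)*(1/316512) + 1/156618 = (14721977/2107652466)*(1/316512) + 1/156618 = 14721977/667097297318592 + 1/156618 = 5312722412003/829201940567009856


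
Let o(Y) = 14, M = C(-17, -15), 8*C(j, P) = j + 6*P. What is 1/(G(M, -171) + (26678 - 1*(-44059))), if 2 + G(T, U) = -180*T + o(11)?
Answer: 2/146313 ≈ 1.3669e-5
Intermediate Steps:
C(j, P) = j/8 + 3*P/4 (C(j, P) = (j + 6*P)/8 = j/8 + 3*P/4)
M = -107/8 (M = (1/8)*(-17) + (3/4)*(-15) = -17/8 - 45/4 = -107/8 ≈ -13.375)
G(T, U) = 12 - 180*T (G(T, U) = -2 + (-180*T + 14) = -2 + (14 - 180*T) = 12 - 180*T)
1/(G(M, -171) + (26678 - 1*(-44059))) = 1/((12 - 180*(-107/8)) + (26678 - 1*(-44059))) = 1/((12 + 4815/2) + (26678 + 44059)) = 1/(4839/2 + 70737) = 1/(146313/2) = 2/146313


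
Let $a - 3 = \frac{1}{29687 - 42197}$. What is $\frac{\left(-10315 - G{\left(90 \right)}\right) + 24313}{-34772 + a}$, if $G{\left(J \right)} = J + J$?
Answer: $- \frac{172863180}{434960191} \approx -0.39742$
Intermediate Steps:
$G{\left(J \right)} = 2 J$
$a = \frac{37529}{12510}$ ($a = 3 + \frac{1}{29687 - 42197} = 3 + \frac{1}{-12510} = 3 - \frac{1}{12510} = \frac{37529}{12510} \approx 2.9999$)
$\frac{\left(-10315 - G{\left(90 \right)}\right) + 24313}{-34772 + a} = \frac{\left(-10315 - 2 \cdot 90\right) + 24313}{-34772 + \frac{37529}{12510}} = \frac{\left(-10315 - 180\right) + 24313}{- \frac{434960191}{12510}} = \left(\left(-10315 - 180\right) + 24313\right) \left(- \frac{12510}{434960191}\right) = \left(-10495 + 24313\right) \left(- \frac{12510}{434960191}\right) = 13818 \left(- \frac{12510}{434960191}\right) = - \frac{172863180}{434960191}$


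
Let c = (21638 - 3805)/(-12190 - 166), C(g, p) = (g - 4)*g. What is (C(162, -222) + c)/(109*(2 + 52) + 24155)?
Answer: 316246343/371186596 ≈ 0.85199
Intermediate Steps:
C(g, p) = g*(-4 + g) (C(g, p) = (-4 + g)*g = g*(-4 + g))
c = -17833/12356 (c = 17833/(-12356) = 17833*(-1/12356) = -17833/12356 ≈ -1.4433)
(C(162, -222) + c)/(109*(2 + 52) + 24155) = (162*(-4 + 162) - 17833/12356)/(109*(2 + 52) + 24155) = (162*158 - 17833/12356)/(109*54 + 24155) = (25596 - 17833/12356)/(5886 + 24155) = (316246343/12356)/30041 = (316246343/12356)*(1/30041) = 316246343/371186596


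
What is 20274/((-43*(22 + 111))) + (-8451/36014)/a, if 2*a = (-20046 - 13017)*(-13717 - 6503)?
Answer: -27118252848243861/7649664003570820 ≈ -3.5450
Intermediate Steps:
a = 334266930 (a = ((-20046 - 13017)*(-13717 - 6503))/2 = (-33063*(-20220))/2 = (½)*668533860 = 334266930)
20274/((-43*(22 + 111))) + (-8451/36014)/a = 20274/((-43*(22 + 111))) - 8451/36014/334266930 = 20274/((-43*133)) - 8451*1/36014*(1/334266930) = 20274/(-5719) - 8451/36014*1/334266930 = 20274*(-1/5719) - 939/1337587690780 = -20274/5719 - 939/1337587690780 = -27118252848243861/7649664003570820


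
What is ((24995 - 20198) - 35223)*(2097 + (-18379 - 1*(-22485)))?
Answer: -188732478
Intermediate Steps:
((24995 - 20198) - 35223)*(2097 + (-18379 - 1*(-22485))) = (4797 - 35223)*(2097 + (-18379 + 22485)) = -30426*(2097 + 4106) = -30426*6203 = -188732478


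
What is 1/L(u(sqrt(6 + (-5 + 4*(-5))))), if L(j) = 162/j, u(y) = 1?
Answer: 1/162 ≈ 0.0061728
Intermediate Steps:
1/L(u(sqrt(6 + (-5 + 4*(-5))))) = 1/(162/1) = 1/(162*1) = 1/162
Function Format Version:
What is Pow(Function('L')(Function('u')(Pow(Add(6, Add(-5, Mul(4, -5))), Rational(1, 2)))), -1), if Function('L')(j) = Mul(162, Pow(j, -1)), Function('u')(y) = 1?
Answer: Rational(1, 162) ≈ 0.0061728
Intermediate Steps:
Pow(Function('L')(Function('u')(Pow(Add(6, Add(-5, Mul(4, -5))), Rational(1, 2)))), -1) = Pow(Mul(162, Pow(1, -1)), -1) = Pow(Mul(162, 1), -1) = Pow(162, -1) = Rational(1, 162)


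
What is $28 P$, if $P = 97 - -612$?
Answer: $19852$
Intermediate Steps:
$P = 709$ ($P = 97 + 612 = 709$)
$28 P = 28 \cdot 709 = 19852$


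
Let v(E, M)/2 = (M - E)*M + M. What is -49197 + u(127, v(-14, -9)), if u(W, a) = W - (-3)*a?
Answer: -49394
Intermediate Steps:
v(E, M) = 2*M + 2*M*(M - E) (v(E, M) = 2*((M - E)*M + M) = 2*(M*(M - E) + M) = 2*(M + M*(M - E)) = 2*M + 2*M*(M - E))
u(W, a) = W + 3*a
-49197 + u(127, v(-14, -9)) = -49197 + (127 + 3*(2*(-9)*(1 - 9 - 1*(-14)))) = -49197 + (127 + 3*(2*(-9)*(1 - 9 + 14))) = -49197 + (127 + 3*(2*(-9)*6)) = -49197 + (127 + 3*(-108)) = -49197 + (127 - 324) = -49197 - 197 = -49394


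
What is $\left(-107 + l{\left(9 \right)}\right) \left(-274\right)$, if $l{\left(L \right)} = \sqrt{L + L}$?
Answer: $29318 - 822 \sqrt{2} \approx 28156.0$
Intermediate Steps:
$l{\left(L \right)} = \sqrt{2} \sqrt{L}$ ($l{\left(L \right)} = \sqrt{2 L} = \sqrt{2} \sqrt{L}$)
$\left(-107 + l{\left(9 \right)}\right) \left(-274\right) = \left(-107 + \sqrt{2} \sqrt{9}\right) \left(-274\right) = \left(-107 + \sqrt{2} \cdot 3\right) \left(-274\right) = \left(-107 + 3 \sqrt{2}\right) \left(-274\right) = 29318 - 822 \sqrt{2}$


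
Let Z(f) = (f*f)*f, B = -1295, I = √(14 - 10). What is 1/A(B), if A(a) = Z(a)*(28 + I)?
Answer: -1/65152421250 ≈ -1.5349e-11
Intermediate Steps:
I = 2 (I = √4 = 2)
Z(f) = f³ (Z(f) = f²*f = f³)
A(a) = 30*a³ (A(a) = a³*(28 + 2) = a³*30 = 30*a³)
1/A(B) = 1/(30*(-1295)³) = 1/(30*(-2171747375)) = 1/(-65152421250) = -1/65152421250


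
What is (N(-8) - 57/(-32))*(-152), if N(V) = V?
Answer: 3781/4 ≈ 945.25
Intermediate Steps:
(N(-8) - 57/(-32))*(-152) = (-8 - 57/(-32))*(-152) = (-8 - 57*(-1/32))*(-152) = (-8 + 57/32)*(-152) = -199/32*(-152) = 3781/4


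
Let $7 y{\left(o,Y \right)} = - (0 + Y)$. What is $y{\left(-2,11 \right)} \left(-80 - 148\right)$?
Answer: $\frac{2508}{7} \approx 358.29$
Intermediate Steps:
$y{\left(o,Y \right)} = - \frac{Y}{7}$ ($y{\left(o,Y \right)} = \frac{\left(-1\right) \left(0 + Y\right)}{7} = \frac{\left(-1\right) Y}{7} = - \frac{Y}{7}$)
$y{\left(-2,11 \right)} \left(-80 - 148\right) = \left(- \frac{1}{7}\right) 11 \left(-80 - 148\right) = \left(- \frac{11}{7}\right) \left(-228\right) = \frac{2508}{7}$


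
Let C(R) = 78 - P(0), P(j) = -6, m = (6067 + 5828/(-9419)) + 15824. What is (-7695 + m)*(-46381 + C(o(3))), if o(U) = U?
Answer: -6190200385912/9419 ≈ -6.5720e+8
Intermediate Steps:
m = 206185501/9419 (m = (6067 + 5828*(-1/9419)) + 15824 = (6067 - 5828/9419) + 15824 = 57139245/9419 + 15824 = 206185501/9419 ≈ 21890.)
C(R) = 84 (C(R) = 78 - 1*(-6) = 78 + 6 = 84)
(-7695 + m)*(-46381 + C(o(3))) = (-7695 + 206185501/9419)*(-46381 + 84) = (133706296/9419)*(-46297) = -6190200385912/9419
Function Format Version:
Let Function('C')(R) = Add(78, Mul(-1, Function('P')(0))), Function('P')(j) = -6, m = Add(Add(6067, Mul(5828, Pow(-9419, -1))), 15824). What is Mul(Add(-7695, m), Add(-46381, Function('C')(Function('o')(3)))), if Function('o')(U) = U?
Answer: Rational(-6190200385912, 9419) ≈ -6.5720e+8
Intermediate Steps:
m = Rational(206185501, 9419) (m = Add(Add(6067, Mul(5828, Rational(-1, 9419))), 15824) = Add(Add(6067, Rational(-5828, 9419)), 15824) = Add(Rational(57139245, 9419), 15824) = Rational(206185501, 9419) ≈ 21890.)
Function('C')(R) = 84 (Function('C')(R) = Add(78, Mul(-1, -6)) = Add(78, 6) = 84)
Mul(Add(-7695, m), Add(-46381, Function('C')(Function('o')(3)))) = Mul(Add(-7695, Rational(206185501, 9419)), Add(-46381, 84)) = Mul(Rational(133706296, 9419), -46297) = Rational(-6190200385912, 9419)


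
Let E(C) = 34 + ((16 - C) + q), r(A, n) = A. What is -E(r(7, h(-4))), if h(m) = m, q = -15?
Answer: -28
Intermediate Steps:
E(C) = 35 - C (E(C) = 34 + ((16 - C) - 15) = 34 + (1 - C) = 35 - C)
-E(r(7, h(-4))) = -(35 - 1*7) = -(35 - 7) = -1*28 = -28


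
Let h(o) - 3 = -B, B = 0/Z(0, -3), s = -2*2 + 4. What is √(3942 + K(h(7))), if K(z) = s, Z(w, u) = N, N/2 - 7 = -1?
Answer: 3*√438 ≈ 62.785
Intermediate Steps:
N = 12 (N = 14 + 2*(-1) = 14 - 2 = 12)
Z(w, u) = 12
s = 0 (s = -4 + 4 = 0)
B = 0 (B = 0/12 = 0*(1/12) = 0)
h(o) = 3 (h(o) = 3 - 1*0 = 3 + 0 = 3)
K(z) = 0
√(3942 + K(h(7))) = √(3942 + 0) = √3942 = 3*√438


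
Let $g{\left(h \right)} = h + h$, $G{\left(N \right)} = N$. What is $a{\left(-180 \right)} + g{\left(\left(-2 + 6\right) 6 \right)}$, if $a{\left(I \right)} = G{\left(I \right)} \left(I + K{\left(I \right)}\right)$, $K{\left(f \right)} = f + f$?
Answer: $97248$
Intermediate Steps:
$K{\left(f \right)} = 2 f$
$g{\left(h \right)} = 2 h$
$a{\left(I \right)} = 3 I^{2}$ ($a{\left(I \right)} = I \left(I + 2 I\right) = I 3 I = 3 I^{2}$)
$a{\left(-180 \right)} + g{\left(\left(-2 + 6\right) 6 \right)} = 3 \left(-180\right)^{2} + 2 \left(-2 + 6\right) 6 = 3 \cdot 32400 + 2 \cdot 4 \cdot 6 = 97200 + 2 \cdot 24 = 97200 + 48 = 97248$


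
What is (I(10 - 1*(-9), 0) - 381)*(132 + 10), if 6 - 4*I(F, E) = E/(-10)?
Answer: -53889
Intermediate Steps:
I(F, E) = 3/2 + E/40 (I(F, E) = 3/2 - E/(4*(-10)) = 3/2 - E*(-1)/(4*10) = 3/2 - (-1)*E/40 = 3/2 + E/40)
(I(10 - 1*(-9), 0) - 381)*(132 + 10) = ((3/2 + (1/40)*0) - 381)*(132 + 10) = ((3/2 + 0) - 381)*142 = (3/2 - 381)*142 = -759/2*142 = -53889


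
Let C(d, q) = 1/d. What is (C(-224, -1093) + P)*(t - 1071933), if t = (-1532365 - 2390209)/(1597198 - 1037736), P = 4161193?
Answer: -19964062511177201615/4475696 ≈ -4.4606e+12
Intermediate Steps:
t = -1961287/279731 (t = -3922574/559462 = -3922574*1/559462 = -1961287/279731 ≈ -7.0113)
(C(-224, -1093) + P)*(t - 1071933) = (1/(-224) + 4161193)*(-1961287/279731 - 1071933) = (-1/224 + 4161193)*(-299854851310/279731) = (932107231/224)*(-299854851310/279731) = -19964062511177201615/4475696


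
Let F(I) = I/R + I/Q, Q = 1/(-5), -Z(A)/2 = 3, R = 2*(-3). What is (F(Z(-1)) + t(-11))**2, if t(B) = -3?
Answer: 784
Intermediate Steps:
R = -6
Z(A) = -6 (Z(A) = -2*3 = -6)
Q = -1/5 (Q = 1*(-1/5) = -1/5 ≈ -0.20000)
F(I) = -31*I/6 (F(I) = I/(-6) + I/(-1/5) = I*(-1/6) + I*(-5) = -I/6 - 5*I = -31*I/6)
(F(Z(-1)) + t(-11))**2 = (-31/6*(-6) - 3)**2 = (31 - 3)**2 = 28**2 = 784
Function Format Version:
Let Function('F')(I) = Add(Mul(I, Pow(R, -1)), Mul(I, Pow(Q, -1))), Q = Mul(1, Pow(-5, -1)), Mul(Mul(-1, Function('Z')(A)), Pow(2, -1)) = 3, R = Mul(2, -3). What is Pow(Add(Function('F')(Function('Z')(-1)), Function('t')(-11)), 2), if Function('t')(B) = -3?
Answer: 784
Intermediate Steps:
R = -6
Function('Z')(A) = -6 (Function('Z')(A) = Mul(-2, 3) = -6)
Q = Rational(-1, 5) (Q = Mul(1, Rational(-1, 5)) = Rational(-1, 5) ≈ -0.20000)
Function('F')(I) = Mul(Rational(-31, 6), I) (Function('F')(I) = Add(Mul(I, Pow(-6, -1)), Mul(I, Pow(Rational(-1, 5), -1))) = Add(Mul(I, Rational(-1, 6)), Mul(I, -5)) = Add(Mul(Rational(-1, 6), I), Mul(-5, I)) = Mul(Rational(-31, 6), I))
Pow(Add(Function('F')(Function('Z')(-1)), Function('t')(-11)), 2) = Pow(Add(Mul(Rational(-31, 6), -6), -3), 2) = Pow(Add(31, -3), 2) = Pow(28, 2) = 784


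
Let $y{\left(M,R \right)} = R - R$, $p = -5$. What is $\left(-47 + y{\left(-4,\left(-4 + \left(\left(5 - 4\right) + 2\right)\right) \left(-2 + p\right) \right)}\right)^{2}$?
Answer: $2209$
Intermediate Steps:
$y{\left(M,R \right)} = 0$
$\left(-47 + y{\left(-4,\left(-4 + \left(\left(5 - 4\right) + 2\right)\right) \left(-2 + p\right) \right)}\right)^{2} = \left(-47 + 0\right)^{2} = \left(-47\right)^{2} = 2209$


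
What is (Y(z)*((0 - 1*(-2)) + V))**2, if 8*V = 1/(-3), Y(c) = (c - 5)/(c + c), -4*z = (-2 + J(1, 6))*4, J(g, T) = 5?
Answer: 2209/324 ≈ 6.8179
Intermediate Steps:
z = -3 (z = -(-2 + 5)*4/4 = -3*4/4 = -1/4*12 = -3)
Y(c) = (-5 + c)/(2*c) (Y(c) = (-5 + c)/((2*c)) = (-5 + c)*(1/(2*c)) = (-5 + c)/(2*c))
V = -1/24 (V = (1/8)/(-3) = (1/8)*(-1/3) = -1/24 ≈ -0.041667)
(Y(z)*((0 - 1*(-2)) + V))**2 = (((1/2)*(-5 - 3)/(-3))*((0 - 1*(-2)) - 1/24))**2 = (((1/2)*(-1/3)*(-8))*((0 + 2) - 1/24))**2 = (4*(2 - 1/24)/3)**2 = ((4/3)*(47/24))**2 = (47/18)**2 = 2209/324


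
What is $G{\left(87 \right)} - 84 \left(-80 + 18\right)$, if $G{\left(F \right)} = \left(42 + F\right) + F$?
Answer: $5424$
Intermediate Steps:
$G{\left(F \right)} = 42 + 2 F$
$G{\left(87 \right)} - 84 \left(-80 + 18\right) = \left(42 + 2 \cdot 87\right) - 84 \left(-80 + 18\right) = \left(42 + 174\right) - -5208 = 216 + 5208 = 5424$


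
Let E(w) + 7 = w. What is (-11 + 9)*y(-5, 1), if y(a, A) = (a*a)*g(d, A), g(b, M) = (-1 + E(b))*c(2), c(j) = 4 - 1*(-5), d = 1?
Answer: 3150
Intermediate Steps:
c(j) = 9 (c(j) = 4 + 5 = 9)
E(w) = -7 + w
g(b, M) = -72 + 9*b (g(b, M) = (-1 + (-7 + b))*9 = (-8 + b)*9 = -72 + 9*b)
y(a, A) = -63*a² (y(a, A) = (a*a)*(-72 + 9*1) = a²*(-72 + 9) = a²*(-63) = -63*a²)
(-11 + 9)*y(-5, 1) = (-11 + 9)*(-63*(-5)²) = -(-126)*25 = -2*(-1575) = 3150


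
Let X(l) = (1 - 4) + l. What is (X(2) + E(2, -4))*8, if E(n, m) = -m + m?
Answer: -8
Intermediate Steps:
E(n, m) = 0
X(l) = -3 + l
(X(2) + E(2, -4))*8 = ((-3 + 2) + 0)*8 = (-1 + 0)*8 = -1*8 = -8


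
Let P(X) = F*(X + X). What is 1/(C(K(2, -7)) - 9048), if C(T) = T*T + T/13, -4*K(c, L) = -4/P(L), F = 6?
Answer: -91728/829955015 ≈ -0.00011052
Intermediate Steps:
P(X) = 12*X (P(X) = 6*(X + X) = 6*(2*X) = 12*X)
K(c, L) = 1/(12*L) (K(c, L) = -(-1)/(12*L) = 1/(12*L))
C(T) = T² + T/13 (C(T) = T² + T*(1/13) = T² + T/13)
1/(C(K(2, -7)) - 9048) = 1/(((1/12)/(-7))*(1/13 + (1/12)/(-7)) - 9048) = 1/(((1/12)*(-⅐))*(1/13 + (1/12)*(-⅐)) - 9048) = 1/(-(1/13 - 1/84)/84 - 9048) = 1/(-1/84*71/1092 - 9048) = 1/(-71/91728 - 9048) = 1/(-829955015/91728) = -91728/829955015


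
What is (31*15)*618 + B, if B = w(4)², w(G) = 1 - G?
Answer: 287379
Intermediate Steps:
B = 9 (B = (1 - 1*4)² = (1 - 4)² = (-3)² = 9)
(31*15)*618 + B = (31*15)*618 + 9 = 465*618 + 9 = 287370 + 9 = 287379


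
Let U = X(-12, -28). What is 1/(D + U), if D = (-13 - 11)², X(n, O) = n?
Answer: 1/564 ≈ 0.0017731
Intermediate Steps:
U = -12
D = 576 (D = (-24)² = 576)
1/(D + U) = 1/(576 - 12) = 1/564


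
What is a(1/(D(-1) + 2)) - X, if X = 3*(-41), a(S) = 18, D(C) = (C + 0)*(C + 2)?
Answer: 141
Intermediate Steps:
D(C) = C*(2 + C)
X = -123
a(1/(D(-1) + 2)) - X = 18 - 1*(-123) = 18 + 123 = 141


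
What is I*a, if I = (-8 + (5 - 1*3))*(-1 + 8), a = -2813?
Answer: 118146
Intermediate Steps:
I = -42 (I = (-8 + (5 - 3))*7 = (-8 + 2)*7 = -6*7 = -42)
I*a = -42*(-2813) = 118146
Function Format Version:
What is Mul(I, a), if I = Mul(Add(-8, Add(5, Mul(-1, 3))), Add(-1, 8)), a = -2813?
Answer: 118146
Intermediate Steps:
I = -42 (I = Mul(Add(-8, Add(5, -3)), 7) = Mul(Add(-8, 2), 7) = Mul(-6, 7) = -42)
Mul(I, a) = Mul(-42, -2813) = 118146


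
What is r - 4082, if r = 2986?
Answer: -1096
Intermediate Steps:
r - 4082 = 2986 - 4082 = -1096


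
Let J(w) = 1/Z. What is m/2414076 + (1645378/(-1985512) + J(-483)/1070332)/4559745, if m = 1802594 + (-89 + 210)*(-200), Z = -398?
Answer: 164241174181898380588779/222948781102534395080984 ≈ 0.73668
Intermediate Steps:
J(w) = -1/398 (J(w) = 1/(-398) = -1/398)
m = 1778394 (m = 1802594 + 121*(-200) = 1802594 - 24200 = 1778394)
m/2414076 + (1645378/(-1985512) + J(-483)/1070332)/4559745 = 1778394/2414076 + (1645378/(-1985512) - 1/398/1070332)/4559745 = 1778394*(1/2414076) + (1645378*(-1/1985512) - 1/398*1/1070332)*(1/4559745) = 296399/402346 + (-822689/992756 - 1/425992136)*(1/4559745) = 296399/402346 - 87614761341615/105726562241704*1/4559745 = 296399/402346 - 5840984089441/32139077569919907032 = 164241174181898380588779/222948781102534395080984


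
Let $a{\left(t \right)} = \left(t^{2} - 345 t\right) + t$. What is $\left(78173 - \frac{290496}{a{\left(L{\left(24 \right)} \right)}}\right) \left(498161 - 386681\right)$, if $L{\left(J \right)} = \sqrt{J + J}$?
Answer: $\frac{64429993644600}{7393} + \frac{58022218560 \sqrt{3}}{7393} \approx 8.7286 \cdot 10^{9}$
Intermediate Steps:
$L{\left(J \right)} = \sqrt{2} \sqrt{J}$ ($L{\left(J \right)} = \sqrt{2 J} = \sqrt{2} \sqrt{J}$)
$a{\left(t \right)} = t^{2} - 344 t$
$\left(78173 - \frac{290496}{a{\left(L{\left(24 \right)} \right)}}\right) \left(498161 - 386681\right) = \left(78173 - \frac{290496}{\sqrt{2} \sqrt{24} \left(-344 + \sqrt{2} \sqrt{24}\right)}\right) \left(498161 - 386681\right) = \left(78173 - \frac{290496}{\sqrt{2} \cdot 2 \sqrt{6} \left(-344 + \sqrt{2} \cdot 2 \sqrt{6}\right)}\right) 111480 = \left(78173 - \frac{290496}{4 \sqrt{3} \left(-344 + 4 \sqrt{3}\right)}\right) 111480 = \left(78173 - 290496 \frac{\sqrt{3}}{12 \left(-344 + 4 \sqrt{3}\right)}\right) 111480 = \left(78173 - \frac{24208 \sqrt{3}}{-344 + 4 \sqrt{3}}\right) 111480 = 8714726040 - \frac{2698707840 \sqrt{3}}{-344 + 4 \sqrt{3}}$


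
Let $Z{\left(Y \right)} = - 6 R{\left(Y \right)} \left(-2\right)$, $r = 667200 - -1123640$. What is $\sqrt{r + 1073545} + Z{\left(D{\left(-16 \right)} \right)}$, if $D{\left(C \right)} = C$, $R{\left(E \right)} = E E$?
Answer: $3072 + 3 \sqrt{318265} \approx 4764.5$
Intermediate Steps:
$R{\left(E \right)} = E^{2}$
$r = 1790840$ ($r = 667200 + 1123640 = 1790840$)
$Z{\left(Y \right)} = 12 Y^{2}$ ($Z{\left(Y \right)} = - 6 Y^{2} \left(-2\right) = 12 Y^{2}$)
$\sqrt{r + 1073545} + Z{\left(D{\left(-16 \right)} \right)} = \sqrt{1790840 + 1073545} + 12 \left(-16\right)^{2} = \sqrt{2864385} + 12 \cdot 256 = 3 \sqrt{318265} + 3072 = 3072 + 3 \sqrt{318265}$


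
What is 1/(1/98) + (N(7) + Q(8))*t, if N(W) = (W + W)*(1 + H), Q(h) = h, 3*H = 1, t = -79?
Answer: -6026/3 ≈ -2008.7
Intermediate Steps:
H = ⅓ (H = (⅓)*1 = ⅓ ≈ 0.33333)
N(W) = 8*W/3 (N(W) = (W + W)*(1 + ⅓) = (2*W)*(4/3) = 8*W/3)
1/(1/98) + (N(7) + Q(8))*t = 1/(1/98) + ((8/3)*7 + 8)*(-79) = 1/(1/98) + (56/3 + 8)*(-79) = 98 + (80/3)*(-79) = 98 - 6320/3 = -6026/3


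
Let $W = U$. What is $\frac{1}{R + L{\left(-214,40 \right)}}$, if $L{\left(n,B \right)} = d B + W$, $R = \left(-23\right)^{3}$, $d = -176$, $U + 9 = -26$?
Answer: $- \frac{1}{19242} \approx -5.197 \cdot 10^{-5}$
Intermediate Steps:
$U = -35$ ($U = -9 - 26 = -35$)
$W = -35$
$R = -12167$
$L{\left(n,B \right)} = -35 - 176 B$ ($L{\left(n,B \right)} = - 176 B - 35 = -35 - 176 B$)
$\frac{1}{R + L{\left(-214,40 \right)}} = \frac{1}{-12167 - 7075} = \frac{1}{-19242} = - \frac{1}{19242}$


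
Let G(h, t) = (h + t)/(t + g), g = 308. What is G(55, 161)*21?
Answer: 648/67 ≈ 9.6716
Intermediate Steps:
G(h, t) = (h + t)/(308 + t) (G(h, t) = (h + t)/(t + 308) = (h + t)/(308 + t))
G(55, 161)*21 = ((55 + 161)/(308 + 161))*21 = (216/469)*21 = 648/67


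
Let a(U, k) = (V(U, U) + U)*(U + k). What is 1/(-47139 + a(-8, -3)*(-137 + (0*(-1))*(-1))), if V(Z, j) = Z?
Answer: -1/71251 ≈ -1.4035e-5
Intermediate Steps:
a(U, k) = 2*U*(U + k) (a(U, k) = (U + U)*(U + k) = (2*U)*(U + k) = 2*U*(U + k))
1/(-47139 + a(-8, -3)*(-137 + (0*(-1))*(-1))) = 1/(-47139 + (2*(-8)*(-8 - 3))*(-137 + (0*(-1))*(-1))) = 1/(-47139 + (2*(-8)*(-11))*(-137 + 0*(-1))) = 1/(-47139 + 176*(-137 + 0)) = 1/(-47139 + 176*(-137)) = 1/(-47139 - 24112) = 1/(-71251) = -1/71251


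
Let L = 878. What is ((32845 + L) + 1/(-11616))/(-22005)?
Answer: -391726367/255610080 ≈ -1.5325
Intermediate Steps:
((32845 + L) + 1/(-11616))/(-22005) = ((32845 + 878) + 1/(-11616))/(-22005) = (33723 - 1/11616)*(-1/22005) = (391726367/11616)*(-1/22005) = -391726367/255610080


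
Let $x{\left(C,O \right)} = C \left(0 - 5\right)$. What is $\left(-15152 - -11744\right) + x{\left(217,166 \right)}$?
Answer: $-4493$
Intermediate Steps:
$x{\left(C,O \right)} = - 5 C$ ($x{\left(C,O \right)} = C \left(-5\right) = - 5 C$)
$\left(-15152 - -11744\right) + x{\left(217,166 \right)} = \left(-15152 - -11744\right) - 1085 = \left(-15152 + 11744\right) - 1085 = -3408 - 1085 = -4493$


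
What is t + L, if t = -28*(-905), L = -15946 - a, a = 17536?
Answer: -8142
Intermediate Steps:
L = -33482 (L = -15946 - 1*17536 = -15946 - 17536 = -33482)
t = 25340
t + L = 25340 - 33482 = -8142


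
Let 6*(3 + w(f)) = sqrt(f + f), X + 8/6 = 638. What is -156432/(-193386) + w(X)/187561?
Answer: 4889993699/6045278591 + sqrt(2865)/1688049 ≈ 0.80893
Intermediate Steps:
X = 1910/3 (X = -4/3 + 638 = 1910/3 ≈ 636.67)
w(f) = -3 + sqrt(2)*sqrt(f)/6 (w(f) = -3 + sqrt(f + f)/6 = -3 + sqrt(2*f)/6 = -3 + (sqrt(2)*sqrt(f))/6 = -3 + sqrt(2)*sqrt(f)/6)
-156432/(-193386) + w(X)/187561 = -156432/(-193386) + (-3 + sqrt(2)*sqrt(1910/3)/6)/187561 = -156432*(-1/193386) + (-3 + sqrt(2)*(sqrt(5730)/3)/6)*(1/187561) = 26072/32231 + (-3 + sqrt(2865)/9)*(1/187561) = 26072/32231 + (-3/187561 + sqrt(2865)/1688049) = 4889993699/6045278591 + sqrt(2865)/1688049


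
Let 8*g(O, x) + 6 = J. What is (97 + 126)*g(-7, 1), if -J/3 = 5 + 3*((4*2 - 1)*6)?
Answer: -88977/8 ≈ -11122.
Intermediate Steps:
J = -393 (J = -3*(5 + 3*((4*2 - 1)*6)) = -3*(5 + 3*((8 - 1)*6)) = -3*(5 + 3*(7*6)) = -3*(5 + 3*42) = -3*(5 + 126) = -3*131 = -393)
g(O, x) = -399/8 (g(O, x) = -3/4 + (1/8)*(-393) = -3/4 - 393/8 = -399/8)
(97 + 126)*g(-7, 1) = (97 + 126)*(-399/8) = 223*(-399/8) = -88977/8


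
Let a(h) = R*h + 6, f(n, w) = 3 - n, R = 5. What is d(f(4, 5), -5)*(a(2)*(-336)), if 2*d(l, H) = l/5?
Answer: 2688/5 ≈ 537.60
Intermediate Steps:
d(l, H) = l/10 (d(l, H) = (l/5)/2 = l/10)
a(h) = 6 + 5*h (a(h) = 5*h + 6 = 6 + 5*h)
d(f(4, 5), -5)*(a(2)*(-336)) = ((3 - 1*4)/10)*((6 + 5*2)*(-336)) = ((3 - 4)/10)*((6 + 10)*(-336)) = ((⅒)*(-1))*(16*(-336)) = -⅒*(-5376) = 2688/5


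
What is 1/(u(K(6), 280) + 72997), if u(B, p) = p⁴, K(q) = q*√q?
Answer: 1/6146632997 ≈ 1.6269e-10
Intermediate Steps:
K(q) = q^(3/2)
1/(u(K(6), 280) + 72997) = 1/(280⁴ + 72997) = 1/(6146560000 + 72997) = 1/6146632997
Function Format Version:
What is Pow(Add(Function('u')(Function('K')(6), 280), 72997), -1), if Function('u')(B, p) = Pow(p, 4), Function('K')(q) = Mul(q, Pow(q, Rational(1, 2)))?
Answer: Rational(1, 6146632997) ≈ 1.6269e-10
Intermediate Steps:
Function('K')(q) = Pow(q, Rational(3, 2))
Pow(Add(Function('u')(Function('K')(6), 280), 72997), -1) = Pow(Add(Pow(280, 4), 72997), -1) = Pow(Add(6146560000, 72997), -1) = Pow(6146632997, -1) = Rational(1, 6146632997)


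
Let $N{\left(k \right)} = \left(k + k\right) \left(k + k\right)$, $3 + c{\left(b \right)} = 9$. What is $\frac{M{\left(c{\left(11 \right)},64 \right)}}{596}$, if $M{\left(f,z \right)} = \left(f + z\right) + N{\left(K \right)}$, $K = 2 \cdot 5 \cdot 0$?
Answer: $\frac{35}{298} \approx 0.11745$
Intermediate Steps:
$c{\left(b \right)} = 6$ ($c{\left(b \right)} = -3 + 9 = 6$)
$K = 0$ ($K = 10 \cdot 0 = 0$)
$N{\left(k \right)} = 4 k^{2}$ ($N{\left(k \right)} = 2 k 2 k = 4 k^{2}$)
$M{\left(f,z \right)} = f + z$ ($M{\left(f,z \right)} = \left(f + z\right) + 4 \cdot 0^{2} = \left(f + z\right) + 4 \cdot 0 = \left(f + z\right) + 0 = f + z$)
$\frac{M{\left(c{\left(11 \right)},64 \right)}}{596} = \frac{6 + 64}{596} = 70 \cdot \frac{1}{596} = \frac{35}{298}$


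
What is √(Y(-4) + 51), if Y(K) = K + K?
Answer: √43 ≈ 6.5574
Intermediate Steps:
Y(K) = 2*K
√(Y(-4) + 51) = √(2*(-4) + 51) = √(-8 + 51) = √43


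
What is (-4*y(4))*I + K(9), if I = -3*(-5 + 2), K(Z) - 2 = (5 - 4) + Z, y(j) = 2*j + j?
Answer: -420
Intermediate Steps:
y(j) = 3*j
K(Z) = 3 + Z (K(Z) = 2 + ((5 - 4) + Z) = 2 + (1 + Z) = 3 + Z)
I = 9 (I = -3*(-3) = 9)
(-4*y(4))*I + K(9) = -12*4*9 + (3 + 9) = -4*12*9 + 12 = -48*9 + 12 = -432 + 12 = -420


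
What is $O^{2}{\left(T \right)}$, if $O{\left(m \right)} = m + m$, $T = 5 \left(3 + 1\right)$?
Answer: $1600$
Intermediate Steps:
$T = 20$ ($T = 5 \cdot 4 = 20$)
$O{\left(m \right)} = 2 m$
$O^{2}{\left(T \right)} = \left(2 \cdot 20\right)^{2} = 40^{2} = 1600$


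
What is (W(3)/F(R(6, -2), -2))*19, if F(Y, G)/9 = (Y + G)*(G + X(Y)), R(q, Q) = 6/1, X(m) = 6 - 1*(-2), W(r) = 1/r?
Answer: 19/648 ≈ 0.029321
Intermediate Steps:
X(m) = 8 (X(m) = 6 + 2 = 8)
R(q, Q) = 6 (R(q, Q) = 6*1 = 6)
F(Y, G) = 9*(8 + G)*(G + Y) (F(Y, G) = 9*((Y + G)*(G + 8)) = 9*((G + Y)*(8 + G)) = 9*((8 + G)*(G + Y)) = 9*(8 + G)*(G + Y))
(W(3)/F(R(6, -2), -2))*19 = (1/(3*(9*(-2)**2 + 72*(-2) + 72*6 + 9*(-2)*6)))*19 = (1/(3*(9*4 - 144 + 432 - 108)))*19 = (1/(3*(36 - 144 + 432 - 108)))*19 = ((1/3)/216)*19 = ((1/3)*(1/216))*19 = (1/648)*19 = 19/648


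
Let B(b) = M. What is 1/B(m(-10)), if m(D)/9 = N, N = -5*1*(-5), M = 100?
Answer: 1/100 ≈ 0.010000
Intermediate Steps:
N = 25 (N = -5*(-5) = 25)
m(D) = 225 (m(D) = 9*25 = 225)
B(b) = 100
1/B(m(-10)) = 1/100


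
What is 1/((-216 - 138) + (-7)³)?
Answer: -1/697 ≈ -0.0014347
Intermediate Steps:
1/((-216 - 138) + (-7)³) = 1/(-354 - 343) = 1/(-697) = -1/697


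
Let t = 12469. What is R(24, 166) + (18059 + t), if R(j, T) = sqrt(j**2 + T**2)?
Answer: 30528 + 2*sqrt(7033) ≈ 30696.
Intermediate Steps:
R(j, T) = sqrt(T**2 + j**2)
R(24, 166) + (18059 + t) = sqrt(166**2 + 24**2) + (18059 + 12469) = sqrt(27556 + 576) + 30528 = sqrt(28132) + 30528 = 2*sqrt(7033) + 30528 = 30528 + 2*sqrt(7033)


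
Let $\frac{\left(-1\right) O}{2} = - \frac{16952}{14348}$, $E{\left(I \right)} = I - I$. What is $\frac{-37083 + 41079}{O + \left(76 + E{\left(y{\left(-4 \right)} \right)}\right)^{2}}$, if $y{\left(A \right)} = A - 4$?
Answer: $\frac{1194471}{1727249} \approx 0.69155$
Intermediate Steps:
$y{\left(A \right)} = -4 + A$ ($y{\left(A \right)} = A - 4 = -4 + A$)
$E{\left(I \right)} = 0$
$O = \frac{8476}{3587}$ ($O = - 2 \left(- \frac{16952}{14348}\right) = - 2 \left(\left(-16952\right) \frac{1}{14348}\right) = \left(-2\right) \left(- \frac{4238}{3587}\right) = \frac{8476}{3587} \approx 2.363$)
$\frac{-37083 + 41079}{O + \left(76 + E{\left(y{\left(-4 \right)} \right)}\right)^{2}} = \frac{-37083 + 41079}{\frac{8476}{3587} + \left(76 + 0\right)^{2}} = \frac{3996}{\frac{8476}{3587} + 76^{2}} = \frac{3996}{\frac{8476}{3587} + 5776} = \frac{3996}{\frac{20726988}{3587}} = 3996 \cdot \frac{3587}{20726988} = \frac{1194471}{1727249}$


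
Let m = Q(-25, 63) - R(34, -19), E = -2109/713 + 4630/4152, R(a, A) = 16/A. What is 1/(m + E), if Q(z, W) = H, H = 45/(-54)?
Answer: -9374524/17193131 ≈ -0.54525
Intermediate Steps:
H = -⅚ (H = 45*(-1/54) = -⅚ ≈ -0.83333)
Q(z, W) = -⅚
E = -2727689/1480188 (E = -2109*1/713 + 4630*(1/4152) = -2109/713 + 2315/2076 = -2727689/1480188 ≈ -1.8428)
m = 1/114 (m = -⅚ - 16/(-19) = -⅚ - 16*(-1)/19 = -⅚ - 1*(-16/19) = -⅚ + 16/19 = 1/114 ≈ 0.0087719)
1/(m + E) = 1/(1/114 - 2727689/1480188) = 1/(-17193131/9374524) = -9374524/17193131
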